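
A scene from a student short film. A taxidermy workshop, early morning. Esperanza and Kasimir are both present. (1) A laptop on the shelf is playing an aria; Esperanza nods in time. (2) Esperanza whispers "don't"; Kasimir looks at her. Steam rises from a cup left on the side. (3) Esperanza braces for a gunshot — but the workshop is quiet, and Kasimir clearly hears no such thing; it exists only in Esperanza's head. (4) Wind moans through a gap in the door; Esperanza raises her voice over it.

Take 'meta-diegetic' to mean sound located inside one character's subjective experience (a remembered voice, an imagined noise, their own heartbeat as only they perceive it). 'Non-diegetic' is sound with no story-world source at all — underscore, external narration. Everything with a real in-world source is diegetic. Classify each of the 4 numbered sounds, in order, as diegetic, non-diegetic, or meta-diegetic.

Sound (1): a laptop is a physical source in the scene and Esperanza reacts to it, so diegetic.
(2) spoken by a character present in the story world → diegetic.
(3) the sound is imagined by Esperanza; nothing in the story world is producing it and Kasimir can't hear it → meta-diegetic.
(4) it's the actual ambient sound of the location → diegetic.

diegetic, diegetic, meta-diegetic, diegetic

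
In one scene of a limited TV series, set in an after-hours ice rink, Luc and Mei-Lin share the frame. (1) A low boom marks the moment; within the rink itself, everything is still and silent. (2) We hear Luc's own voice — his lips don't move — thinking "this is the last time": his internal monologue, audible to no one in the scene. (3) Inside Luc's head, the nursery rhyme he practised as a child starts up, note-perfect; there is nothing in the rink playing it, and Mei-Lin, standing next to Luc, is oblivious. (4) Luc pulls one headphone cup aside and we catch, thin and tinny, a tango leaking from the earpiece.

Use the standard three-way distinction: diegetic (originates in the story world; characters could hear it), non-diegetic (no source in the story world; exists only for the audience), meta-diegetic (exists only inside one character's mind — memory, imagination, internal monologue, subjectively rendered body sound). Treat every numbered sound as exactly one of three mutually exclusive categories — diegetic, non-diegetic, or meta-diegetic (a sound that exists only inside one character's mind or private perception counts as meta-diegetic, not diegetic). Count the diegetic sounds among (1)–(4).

(1) is non-diegetic: an editorial stinger — it belongs to the cut, not the story world.
(2) is meta-diegetic: it's Luc's unspoken thought, heard only by the audience via his subjectivity.
Sound (3): it lives in Luc's subjectivity, not in the rink, so meta-diegetic.
(4) is diegetic: the headphones are an on-screen source.
So 1 of the 4 is diegetic: (4).

1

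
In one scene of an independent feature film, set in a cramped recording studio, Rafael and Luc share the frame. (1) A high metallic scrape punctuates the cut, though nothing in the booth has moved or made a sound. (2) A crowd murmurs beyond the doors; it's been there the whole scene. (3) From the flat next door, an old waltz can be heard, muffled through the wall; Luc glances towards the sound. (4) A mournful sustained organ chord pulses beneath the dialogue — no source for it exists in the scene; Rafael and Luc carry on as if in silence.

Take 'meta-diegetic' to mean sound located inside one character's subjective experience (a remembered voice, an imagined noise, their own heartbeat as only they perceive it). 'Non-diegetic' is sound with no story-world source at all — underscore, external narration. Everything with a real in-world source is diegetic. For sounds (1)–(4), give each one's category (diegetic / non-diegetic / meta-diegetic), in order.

non-diegetic, diegetic, diegetic, non-diegetic

Sound (1): it's a sound-design accent with no in-world source; no one in the scene can hear it, so non-diegetic.
(2) is diegetic: it's the actual ambient sound of the location.
(3) is diegetic: it's coming from the flat next door — a location within the story world — and Luc reacts.
(4) is non-diegetic: nothing in the booth produces it and the characters don't hear it — pure soundtrack.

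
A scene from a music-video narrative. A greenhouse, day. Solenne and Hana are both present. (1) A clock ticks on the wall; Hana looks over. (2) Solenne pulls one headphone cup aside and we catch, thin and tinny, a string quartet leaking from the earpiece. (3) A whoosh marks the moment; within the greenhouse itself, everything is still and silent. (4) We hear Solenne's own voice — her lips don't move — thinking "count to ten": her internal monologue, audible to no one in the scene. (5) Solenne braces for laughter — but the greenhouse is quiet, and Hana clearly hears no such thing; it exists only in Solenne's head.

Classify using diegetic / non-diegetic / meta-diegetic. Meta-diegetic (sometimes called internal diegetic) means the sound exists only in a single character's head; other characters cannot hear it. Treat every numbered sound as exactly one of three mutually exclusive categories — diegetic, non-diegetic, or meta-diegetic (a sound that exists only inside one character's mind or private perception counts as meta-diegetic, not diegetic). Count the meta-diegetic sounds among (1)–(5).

(1) is diegetic: an in-world source (a clock); characters could hear it.
(2) the earpiece is a real device on Solenne's head — source music → diegetic.
(3) is non-diegetic: an editorial stinger — it belongs to the cut, not the story world.
Sound (4): internal monologue — inside Solenne's mind, not spoken into the scene, so meta-diegetic.
Sound (5): subjective to Solenne: the greenhouse is silent and Hana hears nothing, so meta-diegetic.
So 2 of the 5 are meta-diegetic: (4), (5).

2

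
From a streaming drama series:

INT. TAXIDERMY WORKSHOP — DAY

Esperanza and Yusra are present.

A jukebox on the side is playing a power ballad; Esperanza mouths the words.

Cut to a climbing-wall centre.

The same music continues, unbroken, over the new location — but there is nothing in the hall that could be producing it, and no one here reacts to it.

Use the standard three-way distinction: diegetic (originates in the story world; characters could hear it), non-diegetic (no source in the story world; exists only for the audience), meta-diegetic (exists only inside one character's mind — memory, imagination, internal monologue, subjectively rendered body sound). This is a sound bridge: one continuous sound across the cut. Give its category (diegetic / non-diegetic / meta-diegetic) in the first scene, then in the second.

diegetic, non-diegetic

Scene one: a jukebox is an on-screen source and Esperanza reacts to it → diegetic.
Scene two: there is no source in the hall and no one hears it — it's now underscore → non-diegetic.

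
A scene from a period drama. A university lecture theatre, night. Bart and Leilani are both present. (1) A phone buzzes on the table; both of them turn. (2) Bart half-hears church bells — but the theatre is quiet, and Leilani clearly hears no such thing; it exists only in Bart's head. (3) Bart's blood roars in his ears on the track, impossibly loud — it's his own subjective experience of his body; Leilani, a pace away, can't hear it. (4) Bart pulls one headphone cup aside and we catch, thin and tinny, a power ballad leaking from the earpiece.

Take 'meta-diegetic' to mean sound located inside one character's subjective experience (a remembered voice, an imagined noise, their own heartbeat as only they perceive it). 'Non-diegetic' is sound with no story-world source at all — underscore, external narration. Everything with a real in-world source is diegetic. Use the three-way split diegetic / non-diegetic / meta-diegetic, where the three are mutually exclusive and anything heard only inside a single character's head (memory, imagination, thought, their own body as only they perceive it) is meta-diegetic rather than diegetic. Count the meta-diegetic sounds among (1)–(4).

2

(1) the sound comes from a phone physically present in the location → diegetic.
(2) is meta-diegetic: Bart alone 'hears' it — an imagined sound, not present in the space.
Sound (3): a subjective body sound — Bart's private perception, inaudible to Leilani, so meta-diegetic.
(4) is diegetic: the headphones are an on-screen source.
So 2 of the 4 are meta-diegetic: (2), (3).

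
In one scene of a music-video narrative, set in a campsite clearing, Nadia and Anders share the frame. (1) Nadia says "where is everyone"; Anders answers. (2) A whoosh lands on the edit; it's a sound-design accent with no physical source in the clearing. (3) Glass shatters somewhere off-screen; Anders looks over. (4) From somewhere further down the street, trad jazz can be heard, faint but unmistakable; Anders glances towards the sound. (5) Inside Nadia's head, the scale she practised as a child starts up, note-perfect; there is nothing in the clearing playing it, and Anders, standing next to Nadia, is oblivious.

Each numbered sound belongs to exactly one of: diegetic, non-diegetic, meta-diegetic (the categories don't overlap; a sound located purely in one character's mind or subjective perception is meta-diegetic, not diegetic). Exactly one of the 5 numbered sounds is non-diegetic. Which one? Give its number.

2

Sound (1): spoken by a character present in the story world, so diegetic.
(2) is non-diegetic: it's a sound-design accent with no in-world source; no one in the scene can hear it.
Sound (3): the sound comes from glass physically present in the location, so diegetic.
(4) is diegetic: off-screen diegetic: the source is out of frame but still in the story's space.
Sound (5): remembered music, private to Nadia — Anders is oblivious because it isn't in the room, so meta-diegetic.
Only (2) is non-diegetic.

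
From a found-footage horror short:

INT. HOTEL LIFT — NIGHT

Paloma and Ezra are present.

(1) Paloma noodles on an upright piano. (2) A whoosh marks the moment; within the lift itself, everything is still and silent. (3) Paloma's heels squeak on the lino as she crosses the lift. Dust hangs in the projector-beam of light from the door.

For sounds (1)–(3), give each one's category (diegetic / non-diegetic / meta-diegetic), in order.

diegetic, non-diegetic, diegetic

(1) is diegetic: a character is playing an upright piano on screen.
(2) an editorial stinger — it belongs to the cut, not the story world → non-diegetic.
(3) Paloma's footsteps are produced in the story world → diegetic.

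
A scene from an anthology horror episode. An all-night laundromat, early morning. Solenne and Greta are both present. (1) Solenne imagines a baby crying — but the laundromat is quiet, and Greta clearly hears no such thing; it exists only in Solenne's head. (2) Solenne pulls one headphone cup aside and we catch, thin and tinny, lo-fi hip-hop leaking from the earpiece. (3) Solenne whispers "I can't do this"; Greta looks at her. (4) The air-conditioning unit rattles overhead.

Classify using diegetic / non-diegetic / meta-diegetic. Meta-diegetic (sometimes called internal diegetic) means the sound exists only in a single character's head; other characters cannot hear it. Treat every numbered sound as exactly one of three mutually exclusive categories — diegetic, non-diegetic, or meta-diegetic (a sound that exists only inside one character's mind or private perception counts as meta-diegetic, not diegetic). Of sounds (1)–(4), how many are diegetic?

3

Sound (1): subjective to Solenne: the laundromat is silent and Greta hears nothing, so meta-diegetic.
(2) the earpiece is a real device on Solenne's head — source music → diegetic.
(3) spoken by a character present in the story world → diegetic.
Sound (4): ambient/room sound belonging to the story's physical space, so diegetic.
So 3 of the 4 are diegetic: (2), (3), (4).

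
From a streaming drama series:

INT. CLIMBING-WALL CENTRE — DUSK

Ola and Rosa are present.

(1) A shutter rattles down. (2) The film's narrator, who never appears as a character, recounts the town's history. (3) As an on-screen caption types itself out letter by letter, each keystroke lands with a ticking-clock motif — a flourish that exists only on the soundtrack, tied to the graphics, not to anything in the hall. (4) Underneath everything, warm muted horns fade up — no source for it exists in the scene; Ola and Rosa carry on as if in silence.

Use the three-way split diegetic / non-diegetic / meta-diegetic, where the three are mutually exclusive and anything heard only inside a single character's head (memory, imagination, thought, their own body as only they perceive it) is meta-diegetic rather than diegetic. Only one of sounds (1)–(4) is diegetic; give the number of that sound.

(1) a shutter is a real object/event in the scene's world → diegetic.
Sound (2): external voice-over — not a character, not heard by anyone in the scene, so non-diegetic.
(3) it accompanies on-screen graphics, not anything inside the story world → non-diegetic.
(4) it has no source in the story world and no character can hear it — it's underscore → non-diegetic.
Only (1) is diegetic.

1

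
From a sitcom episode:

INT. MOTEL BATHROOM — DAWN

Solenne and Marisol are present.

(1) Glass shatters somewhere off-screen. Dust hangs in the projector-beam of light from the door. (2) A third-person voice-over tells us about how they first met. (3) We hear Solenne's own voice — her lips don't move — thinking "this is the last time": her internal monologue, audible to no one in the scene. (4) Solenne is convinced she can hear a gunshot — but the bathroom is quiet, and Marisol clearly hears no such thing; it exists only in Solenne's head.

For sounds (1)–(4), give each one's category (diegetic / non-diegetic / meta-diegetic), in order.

diegetic, non-diegetic, meta-diegetic, meta-diegetic

(1) an in-world source (glass); characters could hear it → diegetic.
(2) external voice-over — not a character, not heard by anyone in the scene → non-diegetic.
(3) is meta-diegetic: it's Solenne's unspoken thought, heard only by the audience via her subjectivity.
(4) Solenne alone 'hears' it — an imagined sound, not present in the space → meta-diegetic.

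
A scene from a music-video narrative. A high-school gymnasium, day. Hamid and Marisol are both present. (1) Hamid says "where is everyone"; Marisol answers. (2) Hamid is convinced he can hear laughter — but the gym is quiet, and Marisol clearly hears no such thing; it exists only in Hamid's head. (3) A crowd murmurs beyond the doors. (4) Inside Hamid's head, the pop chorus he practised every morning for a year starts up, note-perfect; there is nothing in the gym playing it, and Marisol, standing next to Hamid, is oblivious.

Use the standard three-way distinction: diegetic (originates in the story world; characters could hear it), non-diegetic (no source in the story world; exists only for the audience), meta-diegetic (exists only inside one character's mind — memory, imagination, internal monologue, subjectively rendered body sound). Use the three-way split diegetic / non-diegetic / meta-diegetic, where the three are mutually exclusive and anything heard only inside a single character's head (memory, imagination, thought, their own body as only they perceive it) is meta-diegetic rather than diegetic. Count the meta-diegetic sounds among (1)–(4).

(1) is diegetic: Hamid is a character speaking aloud in the scene.
(2) Hamid alone 'hears' it — an imagined sound, not present in the space → meta-diegetic.
Sound (3): ambient/room sound belonging to the story's physical space, so diegetic.
(4) it lives in Hamid's subjectivity, not in the gym → meta-diegetic.
Meta-diegetic: (2), (4) — that's 2.

2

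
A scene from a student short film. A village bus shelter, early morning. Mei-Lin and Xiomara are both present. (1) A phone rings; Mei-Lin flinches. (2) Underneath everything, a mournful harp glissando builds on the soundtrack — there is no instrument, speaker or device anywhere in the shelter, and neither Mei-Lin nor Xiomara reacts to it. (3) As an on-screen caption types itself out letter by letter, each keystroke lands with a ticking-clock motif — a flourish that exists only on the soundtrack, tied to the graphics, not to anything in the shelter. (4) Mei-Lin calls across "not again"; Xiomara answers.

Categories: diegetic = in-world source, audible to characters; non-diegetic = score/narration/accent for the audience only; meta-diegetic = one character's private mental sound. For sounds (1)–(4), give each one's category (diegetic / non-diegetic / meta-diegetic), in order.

diegetic, non-diegetic, non-diegetic, diegetic

(1) the sound comes from a phone physically present in the location → diegetic.
Sound (2): nothing in the shelter produces it and the characters don't hear it — pure soundtrack, so non-diegetic.
(3) is non-diegetic: it accompanies on-screen graphics, not anything inside the story world.
(4) is diegetic: Mei-Lin is a character speaking aloud in the scene.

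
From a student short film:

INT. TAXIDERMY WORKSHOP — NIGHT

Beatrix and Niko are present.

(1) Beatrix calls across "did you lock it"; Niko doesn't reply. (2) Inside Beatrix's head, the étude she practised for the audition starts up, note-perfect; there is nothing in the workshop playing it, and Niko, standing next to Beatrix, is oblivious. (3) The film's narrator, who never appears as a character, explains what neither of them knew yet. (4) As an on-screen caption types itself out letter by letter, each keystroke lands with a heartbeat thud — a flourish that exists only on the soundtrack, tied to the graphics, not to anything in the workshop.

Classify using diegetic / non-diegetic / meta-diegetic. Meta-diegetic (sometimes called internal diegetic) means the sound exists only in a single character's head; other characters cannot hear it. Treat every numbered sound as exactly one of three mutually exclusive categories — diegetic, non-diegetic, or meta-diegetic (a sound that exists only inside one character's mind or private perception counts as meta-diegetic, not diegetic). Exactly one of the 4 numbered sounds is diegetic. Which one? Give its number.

(1) spoken by a character present in the story world → diegetic.
(2) is meta-diegetic: it lives in Beatrix's subjectivity, not in the workshop.
(3) the narrator exists outside the story world, addressing only the audience → non-diegetic.
Sound (4): sound married to a title/caption — outside the diegesis by definition, so non-diegetic.
Only (1) is diegetic.

1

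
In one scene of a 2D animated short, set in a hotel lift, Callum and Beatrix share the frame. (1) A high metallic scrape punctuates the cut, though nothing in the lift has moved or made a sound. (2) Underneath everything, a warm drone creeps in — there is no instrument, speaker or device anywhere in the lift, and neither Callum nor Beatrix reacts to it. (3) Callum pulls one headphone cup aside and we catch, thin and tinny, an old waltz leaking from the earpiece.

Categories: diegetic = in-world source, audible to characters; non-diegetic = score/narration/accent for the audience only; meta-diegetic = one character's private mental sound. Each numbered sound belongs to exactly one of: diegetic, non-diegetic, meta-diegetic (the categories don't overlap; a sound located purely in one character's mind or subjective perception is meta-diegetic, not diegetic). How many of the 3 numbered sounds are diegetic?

1

(1) an editorial stinger — it belongs to the cut, not the story world → non-diegetic.
(2) is non-diegetic: score with no on-screen or off-screen source; it exists for the audience alone.
(3) is diegetic: the earpiece is a real device on Callum's head — source music.
So 1 of the 3 is diegetic: (3).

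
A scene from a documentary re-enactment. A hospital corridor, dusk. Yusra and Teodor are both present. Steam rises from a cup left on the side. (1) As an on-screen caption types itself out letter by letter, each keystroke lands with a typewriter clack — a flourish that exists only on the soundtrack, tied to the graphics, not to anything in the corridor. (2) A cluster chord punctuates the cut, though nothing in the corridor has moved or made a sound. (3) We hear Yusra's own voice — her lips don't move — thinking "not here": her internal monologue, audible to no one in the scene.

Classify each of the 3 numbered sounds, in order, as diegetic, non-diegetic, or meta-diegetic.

(1) is non-diegetic: the caption isn't part of the story world, so neither is the sound tied to it.
Sound (2): an editorial stinger — it belongs to the cut, not the story world, so non-diegetic.
Sound (3): it's Yusra's unspoken thought, heard only by the audience via her subjectivity, so meta-diegetic.

non-diegetic, non-diegetic, meta-diegetic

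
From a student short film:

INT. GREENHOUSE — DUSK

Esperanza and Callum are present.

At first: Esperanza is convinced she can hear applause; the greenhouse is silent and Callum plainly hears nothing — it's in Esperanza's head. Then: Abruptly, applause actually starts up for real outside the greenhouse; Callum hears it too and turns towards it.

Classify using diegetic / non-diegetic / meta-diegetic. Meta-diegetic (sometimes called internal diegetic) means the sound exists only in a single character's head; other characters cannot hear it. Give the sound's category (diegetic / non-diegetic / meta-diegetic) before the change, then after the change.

Before the change: only Esperanza 'hears' it — imagined, in her mind → meta-diegetic.
After the change: now there's a real external source and Callum hears it too — in the story world → diegetic.

meta-diegetic, diegetic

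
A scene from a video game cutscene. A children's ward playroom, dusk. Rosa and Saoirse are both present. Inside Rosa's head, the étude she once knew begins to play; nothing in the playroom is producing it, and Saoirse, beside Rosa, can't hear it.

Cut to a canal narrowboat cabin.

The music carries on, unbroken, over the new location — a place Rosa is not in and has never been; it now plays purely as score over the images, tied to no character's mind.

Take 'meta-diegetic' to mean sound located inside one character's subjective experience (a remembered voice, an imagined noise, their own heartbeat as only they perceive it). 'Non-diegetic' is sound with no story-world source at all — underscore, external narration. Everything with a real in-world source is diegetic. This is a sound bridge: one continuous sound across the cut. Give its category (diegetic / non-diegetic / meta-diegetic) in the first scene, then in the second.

Scene one: the music exists only inside Rosa's mind; Saoirse can't hear it → meta-diegetic.
Scene two: it's detached from Rosa entirely and plays over unrelated images with no in-world source — conventional underscore → non-diegetic.

meta-diegetic, non-diegetic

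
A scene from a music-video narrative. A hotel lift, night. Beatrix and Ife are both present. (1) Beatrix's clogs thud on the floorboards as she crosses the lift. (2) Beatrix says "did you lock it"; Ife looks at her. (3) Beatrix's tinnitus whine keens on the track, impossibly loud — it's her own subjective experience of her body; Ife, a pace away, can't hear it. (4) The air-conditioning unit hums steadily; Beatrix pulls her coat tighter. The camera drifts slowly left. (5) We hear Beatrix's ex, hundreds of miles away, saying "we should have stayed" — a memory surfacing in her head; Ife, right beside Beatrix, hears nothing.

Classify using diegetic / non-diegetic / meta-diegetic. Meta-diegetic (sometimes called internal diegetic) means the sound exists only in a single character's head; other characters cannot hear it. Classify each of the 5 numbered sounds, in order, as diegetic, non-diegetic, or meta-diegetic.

(1) Beatrix's footsteps are produced in the story world → diegetic.
Sound (2): Beatrix is a character speaking aloud in the scene, so diegetic.
Sound (3): it's Beatrix's internal bodily sensation rendered as sound; only Beatrix 'hears' it, so meta-diegetic.
(4) it's the actual ambient sound of the location → diegetic.
(5) is meta-diegetic: the voice is a memory playing only inside Beatrix's mind; Ife can't hear it.

diegetic, diegetic, meta-diegetic, diegetic, meta-diegetic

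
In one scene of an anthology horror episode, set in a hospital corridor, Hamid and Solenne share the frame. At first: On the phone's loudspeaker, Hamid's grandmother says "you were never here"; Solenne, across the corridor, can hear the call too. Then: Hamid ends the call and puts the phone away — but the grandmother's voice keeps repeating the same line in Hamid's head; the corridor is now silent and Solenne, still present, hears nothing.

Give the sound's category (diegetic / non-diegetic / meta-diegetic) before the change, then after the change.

Before the change: the loudspeaker is an in-world source; both Hamid and Solenne hear the call → diegetic.
After the change: with the phone off, the voice continues only as Hamid's private mental replay — Solenne can't hear it → meta-diegetic.

diegetic, meta-diegetic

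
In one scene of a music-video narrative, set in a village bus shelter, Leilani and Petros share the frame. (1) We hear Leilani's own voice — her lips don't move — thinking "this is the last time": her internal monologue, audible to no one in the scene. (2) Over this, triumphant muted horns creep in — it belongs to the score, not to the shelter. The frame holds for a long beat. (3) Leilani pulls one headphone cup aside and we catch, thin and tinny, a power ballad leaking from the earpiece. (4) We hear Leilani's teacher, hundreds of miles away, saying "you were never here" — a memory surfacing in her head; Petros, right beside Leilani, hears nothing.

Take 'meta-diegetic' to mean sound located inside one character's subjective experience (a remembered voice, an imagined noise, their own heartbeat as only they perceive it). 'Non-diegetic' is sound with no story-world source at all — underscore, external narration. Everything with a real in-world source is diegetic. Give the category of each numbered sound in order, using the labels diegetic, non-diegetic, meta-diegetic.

(1) is meta-diegetic: internal monologue — inside Leilani's mind, not spoken into the scene.
Sound (2): score with no on-screen or off-screen source; it exists for the audience alone, so non-diegetic.
(3) is diegetic: the earpiece is a real device on Leilani's head — source music.
(4) it's Leilani's recollection rendered as sound; the other character can't hear it → meta-diegetic.

meta-diegetic, non-diegetic, diegetic, meta-diegetic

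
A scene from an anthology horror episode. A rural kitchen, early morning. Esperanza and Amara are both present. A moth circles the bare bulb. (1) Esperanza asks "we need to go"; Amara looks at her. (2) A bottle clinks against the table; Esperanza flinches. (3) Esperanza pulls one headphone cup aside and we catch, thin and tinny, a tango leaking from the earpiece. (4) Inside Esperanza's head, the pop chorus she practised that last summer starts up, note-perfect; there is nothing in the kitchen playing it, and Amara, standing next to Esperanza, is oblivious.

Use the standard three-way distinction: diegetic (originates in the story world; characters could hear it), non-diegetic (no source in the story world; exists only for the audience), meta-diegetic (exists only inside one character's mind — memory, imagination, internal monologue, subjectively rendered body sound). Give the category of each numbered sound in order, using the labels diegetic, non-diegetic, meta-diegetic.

Sound (1): Esperanza is a character speaking aloud in the scene, so diegetic.
(2) the sound comes from a bottle physically present in the location → diegetic.
Sound (3): it's leaking from a physical pair of headphones in the scene, so diegetic.
(4) is meta-diegetic: remembered music, private to Esperanza — Amara is oblivious because it isn't in the room.

diegetic, diegetic, diegetic, meta-diegetic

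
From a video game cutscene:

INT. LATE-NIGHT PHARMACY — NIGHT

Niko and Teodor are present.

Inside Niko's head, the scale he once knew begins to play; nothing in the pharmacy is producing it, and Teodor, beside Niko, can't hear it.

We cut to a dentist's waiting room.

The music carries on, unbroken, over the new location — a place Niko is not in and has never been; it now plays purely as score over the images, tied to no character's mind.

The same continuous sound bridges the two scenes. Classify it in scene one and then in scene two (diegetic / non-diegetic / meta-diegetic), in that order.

Scene one: the music exists only inside Niko's mind; Teodor can't hear it → meta-diegetic.
Scene two: it's detached from Niko entirely and plays over unrelated images with no in-world source — conventional underscore → non-diegetic.

meta-diegetic, non-diegetic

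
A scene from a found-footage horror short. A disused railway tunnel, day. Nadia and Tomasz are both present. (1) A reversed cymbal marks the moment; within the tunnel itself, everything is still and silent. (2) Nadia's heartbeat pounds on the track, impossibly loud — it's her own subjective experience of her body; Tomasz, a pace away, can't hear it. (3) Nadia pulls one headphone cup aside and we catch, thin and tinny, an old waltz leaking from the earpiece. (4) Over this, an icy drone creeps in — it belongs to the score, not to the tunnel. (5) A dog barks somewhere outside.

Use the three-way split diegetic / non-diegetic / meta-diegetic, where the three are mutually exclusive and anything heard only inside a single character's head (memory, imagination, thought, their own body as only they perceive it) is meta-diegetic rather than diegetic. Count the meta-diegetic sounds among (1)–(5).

1

(1) it's a sound-design accent with no in-world source; no one in the scene can hear it → non-diegetic.
(2) it's Nadia's internal bodily sensation rendered as sound; only Nadia 'hears' it → meta-diegetic.
(3) is diegetic: the earpiece is a real device on Nadia's head — source music.
Sound (4): score with no on-screen or off-screen source; it exists for the audience alone, so non-diegetic.
(5) the sound comes from a dog physically present in the location → diegetic.
So 1 of the 5 is meta-diegetic: (2).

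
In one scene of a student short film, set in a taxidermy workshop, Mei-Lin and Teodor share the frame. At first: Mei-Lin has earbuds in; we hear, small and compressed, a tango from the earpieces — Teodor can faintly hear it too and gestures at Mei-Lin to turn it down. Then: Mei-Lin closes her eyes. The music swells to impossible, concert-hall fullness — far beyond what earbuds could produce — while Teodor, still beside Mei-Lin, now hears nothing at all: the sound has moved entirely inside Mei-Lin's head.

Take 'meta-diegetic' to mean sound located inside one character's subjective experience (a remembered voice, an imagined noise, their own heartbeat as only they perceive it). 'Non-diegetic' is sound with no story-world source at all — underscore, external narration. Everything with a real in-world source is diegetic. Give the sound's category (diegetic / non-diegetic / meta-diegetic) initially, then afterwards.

diegetic, meta-diegetic

Initially: the earbuds are a physical source both characters can hear → diegetic.
Afterwards: the music now exists only as Mei-Lin's subjective experience; Teodor can no longer hear it → meta-diegetic.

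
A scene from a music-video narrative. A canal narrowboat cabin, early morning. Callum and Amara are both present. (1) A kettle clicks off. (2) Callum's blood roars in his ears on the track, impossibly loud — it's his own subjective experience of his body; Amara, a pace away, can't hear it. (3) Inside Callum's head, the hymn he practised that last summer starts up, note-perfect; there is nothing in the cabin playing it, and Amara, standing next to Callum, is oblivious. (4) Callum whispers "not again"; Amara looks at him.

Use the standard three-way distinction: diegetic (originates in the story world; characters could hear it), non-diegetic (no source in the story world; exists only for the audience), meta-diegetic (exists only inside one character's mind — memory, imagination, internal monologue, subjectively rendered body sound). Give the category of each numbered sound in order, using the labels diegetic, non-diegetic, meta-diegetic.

diegetic, meta-diegetic, meta-diegetic, diegetic

(1) an in-world source (a kettle); characters could hear it → diegetic.
(2) is meta-diegetic: it's Callum's internal bodily sensation rendered as sound; only Callum 'hears' it.
Sound (3): the music is a memory playing inside Callum's mind alone; no real-world source, Amara can't hear it, so meta-diegetic.
(4) is diegetic: Callum is a character speaking aloud in the scene.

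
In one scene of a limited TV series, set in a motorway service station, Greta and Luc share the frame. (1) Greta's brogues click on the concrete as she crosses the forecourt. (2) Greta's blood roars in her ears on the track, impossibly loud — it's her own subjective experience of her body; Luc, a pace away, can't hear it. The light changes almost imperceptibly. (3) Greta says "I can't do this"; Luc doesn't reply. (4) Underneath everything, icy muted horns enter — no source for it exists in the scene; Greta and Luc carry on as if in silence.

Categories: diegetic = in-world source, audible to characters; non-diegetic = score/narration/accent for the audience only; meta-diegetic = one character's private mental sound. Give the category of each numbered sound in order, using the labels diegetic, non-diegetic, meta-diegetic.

Sound (1): a character's body making contact with the set — an in-world sound, so diegetic.
(2) is meta-diegetic: it's Greta's internal bodily sensation rendered as sound; only Greta 'hears' it.
(3) is diegetic: Greta is a character speaking aloud in the scene.
Sound (4): nothing in the forecourt produces it and the characters don't hear it — pure soundtrack, so non-diegetic.

diegetic, meta-diegetic, diegetic, non-diegetic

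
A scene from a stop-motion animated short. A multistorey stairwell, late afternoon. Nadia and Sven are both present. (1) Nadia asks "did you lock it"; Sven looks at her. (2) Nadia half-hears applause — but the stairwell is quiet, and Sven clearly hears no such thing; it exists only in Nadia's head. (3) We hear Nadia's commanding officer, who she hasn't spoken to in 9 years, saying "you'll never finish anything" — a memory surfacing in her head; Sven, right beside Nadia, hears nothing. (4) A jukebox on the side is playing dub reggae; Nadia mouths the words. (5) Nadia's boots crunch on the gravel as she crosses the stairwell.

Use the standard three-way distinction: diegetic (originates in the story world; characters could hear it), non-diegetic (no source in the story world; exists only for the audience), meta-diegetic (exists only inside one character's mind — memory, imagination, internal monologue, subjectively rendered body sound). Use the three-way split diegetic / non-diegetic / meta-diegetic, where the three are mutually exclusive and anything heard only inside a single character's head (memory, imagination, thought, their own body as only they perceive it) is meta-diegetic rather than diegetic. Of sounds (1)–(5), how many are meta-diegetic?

2

(1) is diegetic: spoken by a character present in the story world.
(2) is meta-diegetic: the sound is imagined by Nadia; nothing in the story world is producing it and Sven can't hear it.
(3) a remembered line, private to Nadia — not present in the room, not audible to Sven → meta-diegetic.
(4) the music comes from an on-screen device that Nadia responds to → diegetic.
Sound (5): Nadia's footsteps are produced in the story world, so diegetic.
So 2 of the 5 are meta-diegetic: (2), (3).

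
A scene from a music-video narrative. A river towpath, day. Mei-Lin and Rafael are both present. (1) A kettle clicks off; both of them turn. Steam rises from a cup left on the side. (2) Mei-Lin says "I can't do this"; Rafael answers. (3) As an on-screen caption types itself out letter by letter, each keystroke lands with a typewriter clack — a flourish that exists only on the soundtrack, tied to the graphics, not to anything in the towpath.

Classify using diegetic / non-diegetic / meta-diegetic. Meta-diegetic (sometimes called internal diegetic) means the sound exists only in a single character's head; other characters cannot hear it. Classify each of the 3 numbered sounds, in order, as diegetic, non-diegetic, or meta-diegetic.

diegetic, diegetic, non-diegetic

Sound (1): an in-world source (a kettle); characters could hear it, so diegetic.
Sound (2): Mei-Lin is a character speaking aloud in the scene, so diegetic.
(3) is non-diegetic: the caption isn't part of the story world, so neither is the sound tied to it.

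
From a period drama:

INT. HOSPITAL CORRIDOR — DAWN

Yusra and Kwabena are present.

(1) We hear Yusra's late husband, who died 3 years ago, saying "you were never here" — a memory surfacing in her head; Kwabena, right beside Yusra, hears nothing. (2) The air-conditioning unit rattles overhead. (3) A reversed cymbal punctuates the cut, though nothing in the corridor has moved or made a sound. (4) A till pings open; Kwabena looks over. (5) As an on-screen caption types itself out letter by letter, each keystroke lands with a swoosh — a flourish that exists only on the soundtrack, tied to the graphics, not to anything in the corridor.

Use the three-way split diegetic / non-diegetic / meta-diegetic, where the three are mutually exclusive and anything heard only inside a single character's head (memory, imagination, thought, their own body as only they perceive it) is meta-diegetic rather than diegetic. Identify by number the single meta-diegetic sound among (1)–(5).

1

(1) is meta-diegetic: it's Yusra's recollection rendered as sound; the other character can't hear it.
(2) is diegetic: the air-conditioning unit is part of the location's real environment.
(3) it's a sound-design accent with no in-world source; no one in the scene can hear it → non-diegetic.
Sound (4): the sound comes from a till physically present in the location, so diegetic.
Sound (5): it accompanies on-screen graphics, not anything inside the story world, so non-diegetic.
Only (1) is meta-diegetic.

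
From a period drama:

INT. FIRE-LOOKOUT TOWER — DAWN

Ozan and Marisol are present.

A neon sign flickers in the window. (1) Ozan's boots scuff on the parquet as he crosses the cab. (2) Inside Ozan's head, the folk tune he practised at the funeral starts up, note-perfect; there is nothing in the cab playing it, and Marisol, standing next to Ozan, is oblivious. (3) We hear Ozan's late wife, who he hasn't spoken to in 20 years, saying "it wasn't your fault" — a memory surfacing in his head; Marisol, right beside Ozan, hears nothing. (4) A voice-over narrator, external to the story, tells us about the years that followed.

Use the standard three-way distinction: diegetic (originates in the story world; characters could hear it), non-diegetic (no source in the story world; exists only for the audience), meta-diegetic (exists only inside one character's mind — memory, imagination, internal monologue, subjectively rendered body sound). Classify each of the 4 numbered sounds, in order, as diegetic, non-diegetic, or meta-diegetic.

(1) it's the physical sound of Ozan moving in the space → diegetic.
(2) the music is a memory playing inside Ozan's mind alone; no real-world source, Marisol can't hear it → meta-diegetic.
(3) the voice is a memory playing only inside Ozan's mind; Marisol can't hear it → meta-diegetic.
(4) external voice-over — not a character, not heard by anyone in the scene → non-diegetic.

diegetic, meta-diegetic, meta-diegetic, non-diegetic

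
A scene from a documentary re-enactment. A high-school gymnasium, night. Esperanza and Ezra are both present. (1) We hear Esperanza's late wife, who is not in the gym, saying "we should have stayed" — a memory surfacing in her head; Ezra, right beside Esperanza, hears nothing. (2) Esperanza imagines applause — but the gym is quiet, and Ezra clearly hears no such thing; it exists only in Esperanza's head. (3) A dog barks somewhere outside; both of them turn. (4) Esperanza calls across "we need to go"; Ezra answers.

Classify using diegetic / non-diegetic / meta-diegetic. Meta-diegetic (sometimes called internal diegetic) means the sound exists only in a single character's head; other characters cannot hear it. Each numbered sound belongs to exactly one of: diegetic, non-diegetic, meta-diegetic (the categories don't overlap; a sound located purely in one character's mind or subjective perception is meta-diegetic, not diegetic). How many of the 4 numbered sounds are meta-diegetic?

2

(1) it's Esperanza's recollection rendered as sound; the other character can't hear it → meta-diegetic.
Sound (2): Esperanza alone 'hears' it — an imagined sound, not present in the space, so meta-diegetic.
(3) the sound comes from a dog physically present in the location → diegetic.
(4) on-screen dialogue — Esperanza speaks and Ezra is there to hear → diegetic.
Meta-diegetic: (1), (2) — that's 2.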